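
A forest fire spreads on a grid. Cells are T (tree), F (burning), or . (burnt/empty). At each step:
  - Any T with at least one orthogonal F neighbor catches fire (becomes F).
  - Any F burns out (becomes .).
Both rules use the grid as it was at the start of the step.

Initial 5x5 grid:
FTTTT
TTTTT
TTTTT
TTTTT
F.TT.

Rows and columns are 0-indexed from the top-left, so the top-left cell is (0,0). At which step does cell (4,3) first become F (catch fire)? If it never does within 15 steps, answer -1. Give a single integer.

Step 1: cell (4,3)='T' (+3 fires, +2 burnt)
Step 2: cell (4,3)='T' (+4 fires, +3 burnt)
Step 3: cell (4,3)='T' (+4 fires, +4 burnt)
Step 4: cell (4,3)='T' (+5 fires, +4 burnt)
Step 5: cell (4,3)='F' (+4 fires, +5 burnt)
  -> target ignites at step 5
Step 6: cell (4,3)='.' (+1 fires, +4 burnt)
Step 7: cell (4,3)='.' (+0 fires, +1 burnt)
  fire out at step 7

5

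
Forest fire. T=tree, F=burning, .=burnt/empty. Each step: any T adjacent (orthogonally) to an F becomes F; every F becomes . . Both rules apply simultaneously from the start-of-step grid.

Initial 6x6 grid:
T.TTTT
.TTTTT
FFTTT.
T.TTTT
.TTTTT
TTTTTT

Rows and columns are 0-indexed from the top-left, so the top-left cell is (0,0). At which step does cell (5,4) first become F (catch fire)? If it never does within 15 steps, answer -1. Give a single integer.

Step 1: cell (5,4)='T' (+3 fires, +2 burnt)
Step 2: cell (5,4)='T' (+3 fires, +3 burnt)
Step 3: cell (5,4)='T' (+5 fires, +3 burnt)
Step 4: cell (5,4)='T' (+6 fires, +5 burnt)
Step 5: cell (5,4)='T' (+6 fires, +6 burnt)
Step 6: cell (5,4)='F' (+4 fires, +6 burnt)
  -> target ignites at step 6
Step 7: cell (5,4)='.' (+1 fires, +4 burnt)
Step 8: cell (5,4)='.' (+0 fires, +1 burnt)
  fire out at step 8

6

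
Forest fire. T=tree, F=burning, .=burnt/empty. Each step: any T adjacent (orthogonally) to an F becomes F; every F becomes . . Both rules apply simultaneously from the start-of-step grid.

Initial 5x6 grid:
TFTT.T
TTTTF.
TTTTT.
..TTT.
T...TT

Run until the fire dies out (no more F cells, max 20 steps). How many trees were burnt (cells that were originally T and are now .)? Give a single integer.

Step 1: +5 fires, +2 burnt (F count now 5)
Step 2: +6 fires, +5 burnt (F count now 6)
Step 3: +4 fires, +6 burnt (F count now 4)
Step 4: +2 fires, +4 burnt (F count now 2)
Step 5: +0 fires, +2 burnt (F count now 0)
Fire out after step 5
Initially T: 19, now '.': 28
Total burnt (originally-T cells now '.'): 17

Answer: 17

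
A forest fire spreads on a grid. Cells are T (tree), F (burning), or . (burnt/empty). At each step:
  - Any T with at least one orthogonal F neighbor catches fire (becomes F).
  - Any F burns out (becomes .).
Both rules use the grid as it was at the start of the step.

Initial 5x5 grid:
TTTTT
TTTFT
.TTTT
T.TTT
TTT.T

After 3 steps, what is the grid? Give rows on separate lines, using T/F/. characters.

Step 1: 4 trees catch fire, 1 burn out
  TTTFT
  TTF.F
  .TTFT
  T.TTT
  TTT.T
Step 2: 6 trees catch fire, 4 burn out
  TTF.F
  TF...
  .TF.F
  T.TFT
  TTT.T
Step 3: 5 trees catch fire, 6 burn out
  TF...
  F....
  .F...
  T.F.F
  TTT.T

TF...
F....
.F...
T.F.F
TTT.T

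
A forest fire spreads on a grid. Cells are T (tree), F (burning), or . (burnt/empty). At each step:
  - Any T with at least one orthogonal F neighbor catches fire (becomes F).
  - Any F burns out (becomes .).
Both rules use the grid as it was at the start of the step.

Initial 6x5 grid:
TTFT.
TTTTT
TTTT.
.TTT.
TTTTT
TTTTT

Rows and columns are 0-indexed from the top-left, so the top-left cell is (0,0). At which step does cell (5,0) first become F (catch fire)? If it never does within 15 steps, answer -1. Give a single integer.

Step 1: cell (5,0)='T' (+3 fires, +1 burnt)
Step 2: cell (5,0)='T' (+4 fires, +3 burnt)
Step 3: cell (5,0)='T' (+5 fires, +4 burnt)
Step 4: cell (5,0)='T' (+4 fires, +5 burnt)
Step 5: cell (5,0)='T' (+3 fires, +4 burnt)
Step 6: cell (5,0)='T' (+4 fires, +3 burnt)
Step 7: cell (5,0)='F' (+2 fires, +4 burnt)
  -> target ignites at step 7
Step 8: cell (5,0)='.' (+0 fires, +2 burnt)
  fire out at step 8

7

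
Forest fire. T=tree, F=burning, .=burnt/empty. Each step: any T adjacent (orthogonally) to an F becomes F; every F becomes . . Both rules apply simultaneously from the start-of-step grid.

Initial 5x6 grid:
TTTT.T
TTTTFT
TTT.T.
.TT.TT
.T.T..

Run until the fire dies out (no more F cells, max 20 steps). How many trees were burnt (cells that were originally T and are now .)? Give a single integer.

Answer: 19

Derivation:
Step 1: +3 fires, +1 burnt (F count now 3)
Step 2: +4 fires, +3 burnt (F count now 4)
Step 3: +4 fires, +4 burnt (F count now 4)
Step 4: +4 fires, +4 burnt (F count now 4)
Step 5: +3 fires, +4 burnt (F count now 3)
Step 6: +1 fires, +3 burnt (F count now 1)
Step 7: +0 fires, +1 burnt (F count now 0)
Fire out after step 7
Initially T: 20, now '.': 29
Total burnt (originally-T cells now '.'): 19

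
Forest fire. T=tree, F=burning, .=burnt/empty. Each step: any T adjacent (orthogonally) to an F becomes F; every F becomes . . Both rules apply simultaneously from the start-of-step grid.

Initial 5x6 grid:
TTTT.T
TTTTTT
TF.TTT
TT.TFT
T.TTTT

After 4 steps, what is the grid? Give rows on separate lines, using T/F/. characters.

Step 1: 7 trees catch fire, 2 burn out
  TTTT.T
  TFTTTT
  F..TFT
  TF.F.F
  T.TTFT
Step 2: 9 trees catch fire, 7 burn out
  TFTT.T
  F.FTFT
  ...F.F
  F.....
  T.TF.F
Step 3: 6 trees catch fire, 9 burn out
  F.FT.T
  ...F.F
  ......
  ......
  F.F...
Step 4: 2 trees catch fire, 6 burn out
  ...F.F
  ......
  ......
  ......
  ......

...F.F
......
......
......
......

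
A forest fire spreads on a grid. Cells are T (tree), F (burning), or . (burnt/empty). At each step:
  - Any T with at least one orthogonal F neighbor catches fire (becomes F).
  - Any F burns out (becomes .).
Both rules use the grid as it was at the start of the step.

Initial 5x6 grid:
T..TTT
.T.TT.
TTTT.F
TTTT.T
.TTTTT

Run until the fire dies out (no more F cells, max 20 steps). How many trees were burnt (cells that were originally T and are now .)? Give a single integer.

Step 1: +1 fires, +1 burnt (F count now 1)
Step 2: +1 fires, +1 burnt (F count now 1)
Step 3: +1 fires, +1 burnt (F count now 1)
Step 4: +1 fires, +1 burnt (F count now 1)
Step 5: +2 fires, +1 burnt (F count now 2)
Step 6: +3 fires, +2 burnt (F count now 3)
Step 7: +3 fires, +3 burnt (F count now 3)
Step 8: +4 fires, +3 burnt (F count now 4)
Step 9: +3 fires, +4 burnt (F count now 3)
Step 10: +1 fires, +3 burnt (F count now 1)
Step 11: +0 fires, +1 burnt (F count now 0)
Fire out after step 11
Initially T: 21, now '.': 29
Total burnt (originally-T cells now '.'): 20

Answer: 20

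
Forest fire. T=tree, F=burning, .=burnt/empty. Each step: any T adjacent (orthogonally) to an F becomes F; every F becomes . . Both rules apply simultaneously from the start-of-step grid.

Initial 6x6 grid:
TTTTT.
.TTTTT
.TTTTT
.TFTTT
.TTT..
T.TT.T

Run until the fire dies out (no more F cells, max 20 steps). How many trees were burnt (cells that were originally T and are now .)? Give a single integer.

Step 1: +4 fires, +1 burnt (F count now 4)
Step 2: +7 fires, +4 burnt (F count now 7)
Step 3: +6 fires, +7 burnt (F count now 6)
Step 4: +4 fires, +6 burnt (F count now 4)
Step 5: +3 fires, +4 burnt (F count now 3)
Step 6: +0 fires, +3 burnt (F count now 0)
Fire out after step 6
Initially T: 26, now '.': 34
Total burnt (originally-T cells now '.'): 24

Answer: 24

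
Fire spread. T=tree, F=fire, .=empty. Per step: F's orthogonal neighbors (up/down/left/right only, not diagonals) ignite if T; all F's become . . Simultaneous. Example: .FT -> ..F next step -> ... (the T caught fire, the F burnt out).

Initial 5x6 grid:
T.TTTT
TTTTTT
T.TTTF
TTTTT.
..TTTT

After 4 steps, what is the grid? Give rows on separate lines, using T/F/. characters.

Step 1: 2 trees catch fire, 1 burn out
  T.TTTT
  TTTTTF
  T.TTF.
  TTTTT.
  ..TTTT
Step 2: 4 trees catch fire, 2 burn out
  T.TTTF
  TTTTF.
  T.TF..
  TTTTF.
  ..TTTT
Step 3: 5 trees catch fire, 4 burn out
  T.TTF.
  TTTF..
  T.F...
  TTTF..
  ..TTFT
Step 4: 5 trees catch fire, 5 burn out
  T.TF..
  TTF...
  T.....
  TTF...
  ..TF.F

T.TF..
TTF...
T.....
TTF...
..TF.F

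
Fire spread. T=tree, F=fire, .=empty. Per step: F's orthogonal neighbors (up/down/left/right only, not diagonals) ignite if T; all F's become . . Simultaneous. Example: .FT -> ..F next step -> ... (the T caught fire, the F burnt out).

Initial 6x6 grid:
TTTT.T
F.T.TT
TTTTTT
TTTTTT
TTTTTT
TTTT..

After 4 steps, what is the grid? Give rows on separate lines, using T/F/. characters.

Step 1: 2 trees catch fire, 1 burn out
  FTTT.T
  ..T.TT
  FTTTTT
  TTTTTT
  TTTTTT
  TTTT..
Step 2: 3 trees catch fire, 2 burn out
  .FTT.T
  ..T.TT
  .FTTTT
  FTTTTT
  TTTTTT
  TTTT..
Step 3: 4 trees catch fire, 3 burn out
  ..FT.T
  ..T.TT
  ..FTTT
  .FTTTT
  FTTTTT
  TTTT..
Step 4: 6 trees catch fire, 4 burn out
  ...F.T
  ..F.TT
  ...FTT
  ..FTTT
  .FTTTT
  FTTT..

...F.T
..F.TT
...FTT
..FTTT
.FTTTT
FTTT..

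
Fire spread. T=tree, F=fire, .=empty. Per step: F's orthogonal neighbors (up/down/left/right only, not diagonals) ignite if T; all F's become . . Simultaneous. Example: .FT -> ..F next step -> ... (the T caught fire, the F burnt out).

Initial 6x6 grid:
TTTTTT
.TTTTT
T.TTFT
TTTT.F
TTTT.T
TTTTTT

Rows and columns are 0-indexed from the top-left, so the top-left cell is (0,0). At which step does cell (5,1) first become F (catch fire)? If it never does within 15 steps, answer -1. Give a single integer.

Step 1: cell (5,1)='T' (+4 fires, +2 burnt)
Step 2: cell (5,1)='T' (+6 fires, +4 burnt)
Step 3: cell (5,1)='T' (+6 fires, +6 burnt)
Step 4: cell (5,1)='T' (+5 fires, +6 burnt)
Step 5: cell (5,1)='T' (+4 fires, +5 burnt)
Step 6: cell (5,1)='F' (+4 fires, +4 burnt)
  -> target ignites at step 6
Step 7: cell (5,1)='.' (+1 fires, +4 burnt)
Step 8: cell (5,1)='.' (+0 fires, +1 burnt)
  fire out at step 8

6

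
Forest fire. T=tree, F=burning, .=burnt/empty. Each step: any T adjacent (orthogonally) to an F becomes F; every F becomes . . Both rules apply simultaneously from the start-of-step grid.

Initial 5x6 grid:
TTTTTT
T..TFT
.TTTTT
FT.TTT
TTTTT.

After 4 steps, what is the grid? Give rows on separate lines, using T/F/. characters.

Step 1: 6 trees catch fire, 2 burn out
  TTTTFT
  T..F.F
  .TTTFT
  .F.TTT
  FTTTT.
Step 2: 7 trees catch fire, 6 burn out
  TTTF.F
  T.....
  .FTF.F
  ...TFT
  .FTTT.
Step 3: 6 trees catch fire, 7 burn out
  TTF...
  T.....
  ..F...
  ...F.F
  ..FTF.
Step 4: 2 trees catch fire, 6 burn out
  TF....
  T.....
  ......
  ......
  ...F..

TF....
T.....
......
......
...F..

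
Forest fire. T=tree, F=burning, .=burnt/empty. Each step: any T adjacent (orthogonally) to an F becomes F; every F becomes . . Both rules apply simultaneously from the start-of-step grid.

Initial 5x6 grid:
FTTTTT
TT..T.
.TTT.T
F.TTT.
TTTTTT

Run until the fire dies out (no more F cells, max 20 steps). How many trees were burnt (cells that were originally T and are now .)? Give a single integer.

Answer: 20

Derivation:
Step 1: +3 fires, +2 burnt (F count now 3)
Step 2: +3 fires, +3 burnt (F count now 3)
Step 3: +3 fires, +3 burnt (F count now 3)
Step 4: +4 fires, +3 burnt (F count now 4)
Step 5: +5 fires, +4 burnt (F count now 5)
Step 6: +2 fires, +5 burnt (F count now 2)
Step 7: +0 fires, +2 burnt (F count now 0)
Fire out after step 7
Initially T: 21, now '.': 29
Total burnt (originally-T cells now '.'): 20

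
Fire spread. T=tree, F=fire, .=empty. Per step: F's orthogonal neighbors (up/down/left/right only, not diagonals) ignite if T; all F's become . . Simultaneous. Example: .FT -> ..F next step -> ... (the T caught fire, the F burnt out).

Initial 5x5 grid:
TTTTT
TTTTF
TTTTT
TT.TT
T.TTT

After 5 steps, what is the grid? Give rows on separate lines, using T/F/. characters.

Step 1: 3 trees catch fire, 1 burn out
  TTTTF
  TTTF.
  TTTTF
  TT.TT
  T.TTT
Step 2: 4 trees catch fire, 3 burn out
  TTTF.
  TTF..
  TTTF.
  TT.TF
  T.TTT
Step 3: 5 trees catch fire, 4 burn out
  TTF..
  TF...
  TTF..
  TT.F.
  T.TTF
Step 4: 4 trees catch fire, 5 burn out
  TF...
  F....
  TF...
  TT...
  T.TF.
Step 5: 4 trees catch fire, 4 burn out
  F....
  .....
  F....
  TF...
  T.F..

F....
.....
F....
TF...
T.F..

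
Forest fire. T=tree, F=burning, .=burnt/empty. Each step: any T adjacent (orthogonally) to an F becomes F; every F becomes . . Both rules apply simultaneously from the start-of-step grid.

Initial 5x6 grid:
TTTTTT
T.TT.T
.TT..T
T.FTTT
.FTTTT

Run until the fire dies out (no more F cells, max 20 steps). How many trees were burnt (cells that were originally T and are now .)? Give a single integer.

Step 1: +3 fires, +2 burnt (F count now 3)
Step 2: +4 fires, +3 burnt (F count now 4)
Step 3: +4 fires, +4 burnt (F count now 4)
Step 4: +4 fires, +4 burnt (F count now 4)
Step 5: +3 fires, +4 burnt (F count now 3)
Step 6: +2 fires, +3 burnt (F count now 2)
Step 7: +0 fires, +2 burnt (F count now 0)
Fire out after step 7
Initially T: 21, now '.': 29
Total burnt (originally-T cells now '.'): 20

Answer: 20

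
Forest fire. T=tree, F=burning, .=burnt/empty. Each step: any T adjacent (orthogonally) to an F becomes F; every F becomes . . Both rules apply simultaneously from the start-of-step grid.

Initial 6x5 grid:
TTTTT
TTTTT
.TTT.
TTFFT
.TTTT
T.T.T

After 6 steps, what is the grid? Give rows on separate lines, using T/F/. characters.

Step 1: 6 trees catch fire, 2 burn out
  TTTTT
  TTTTT
  .TFF.
  TF..F
  .TFFT
  T.T.T
Step 2: 7 trees catch fire, 6 burn out
  TTTTT
  TTFFT
  .F...
  F....
  .F..F
  T.F.T
Step 3: 5 trees catch fire, 7 burn out
  TTFFT
  TF..F
  .....
  .....
  .....
  T...F
Step 4: 3 trees catch fire, 5 burn out
  TF..F
  F....
  .....
  .....
  .....
  T....
Step 5: 1 trees catch fire, 3 burn out
  F....
  .....
  .....
  .....
  .....
  T....
Step 6: 0 trees catch fire, 1 burn out
  .....
  .....
  .....
  .....
  .....
  T....

.....
.....
.....
.....
.....
T....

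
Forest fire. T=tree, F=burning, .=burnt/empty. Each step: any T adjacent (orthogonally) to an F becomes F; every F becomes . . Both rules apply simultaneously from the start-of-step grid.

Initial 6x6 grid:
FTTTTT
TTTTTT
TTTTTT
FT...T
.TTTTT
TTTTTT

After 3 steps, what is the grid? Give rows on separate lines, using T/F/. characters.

Step 1: 4 trees catch fire, 2 burn out
  .FTTTT
  FTTTTT
  FTTTTT
  .F...T
  .TTTTT
  TTTTTT
Step 2: 4 trees catch fire, 4 burn out
  ..FTTT
  .FTTTT
  .FTTTT
  .....T
  .FTTTT
  TTTTTT
Step 3: 5 trees catch fire, 4 burn out
  ...FTT
  ..FTTT
  ..FTTT
  .....T
  ..FTTT
  TFTTTT

...FTT
..FTTT
..FTTT
.....T
..FTTT
TFTTTT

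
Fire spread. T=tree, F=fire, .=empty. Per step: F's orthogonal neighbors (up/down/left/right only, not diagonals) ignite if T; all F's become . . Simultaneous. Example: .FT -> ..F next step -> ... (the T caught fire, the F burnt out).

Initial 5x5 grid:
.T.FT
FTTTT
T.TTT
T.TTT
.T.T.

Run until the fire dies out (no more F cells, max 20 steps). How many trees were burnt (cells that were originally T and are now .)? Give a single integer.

Step 1: +4 fires, +2 burnt (F count now 4)
Step 2: +5 fires, +4 burnt (F count now 5)
Step 3: +3 fires, +5 burnt (F count now 3)
Step 4: +3 fires, +3 burnt (F count now 3)
Step 5: +0 fires, +3 burnt (F count now 0)
Fire out after step 5
Initially T: 16, now '.': 24
Total burnt (originally-T cells now '.'): 15

Answer: 15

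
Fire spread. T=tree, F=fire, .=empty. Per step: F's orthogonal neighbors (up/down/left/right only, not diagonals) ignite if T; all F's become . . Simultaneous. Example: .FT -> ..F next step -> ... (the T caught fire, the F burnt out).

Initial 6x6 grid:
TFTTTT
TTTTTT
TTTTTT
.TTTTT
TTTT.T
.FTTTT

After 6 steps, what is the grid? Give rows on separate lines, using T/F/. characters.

Step 1: 5 trees catch fire, 2 burn out
  F.FTTT
  TFTTTT
  TTTTTT
  .TTTTT
  TFTT.T
  ..FTTT
Step 2: 8 trees catch fire, 5 burn out
  ...FTT
  F.FTTT
  TFTTTT
  .FTTTT
  F.FT.T
  ...FTT
Step 3: 7 trees catch fire, 8 burn out
  ....FT
  ...FTT
  F.FTTT
  ..FTTT
  ...F.T
  ....FT
Step 4: 5 trees catch fire, 7 burn out
  .....F
  ....FT
  ...FTT
  ...FTT
  .....T
  .....F
Step 5: 4 trees catch fire, 5 burn out
  ......
  .....F
  ....FT
  ....FT
  .....F
  ......
Step 6: 2 trees catch fire, 4 burn out
  ......
  ......
  .....F
  .....F
  ......
  ......

......
......
.....F
.....F
......
......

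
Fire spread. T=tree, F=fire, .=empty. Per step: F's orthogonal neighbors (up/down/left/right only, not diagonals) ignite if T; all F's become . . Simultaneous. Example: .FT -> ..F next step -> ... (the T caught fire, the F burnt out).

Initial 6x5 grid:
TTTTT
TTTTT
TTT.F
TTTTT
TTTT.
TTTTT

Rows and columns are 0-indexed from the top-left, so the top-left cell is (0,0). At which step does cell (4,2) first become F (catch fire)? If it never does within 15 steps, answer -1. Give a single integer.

Step 1: cell (4,2)='T' (+2 fires, +1 burnt)
Step 2: cell (4,2)='T' (+3 fires, +2 burnt)
Step 3: cell (4,2)='T' (+4 fires, +3 burnt)
Step 4: cell (4,2)='F' (+6 fires, +4 burnt)
  -> target ignites at step 4
Step 5: cell (4,2)='.' (+7 fires, +6 burnt)
Step 6: cell (4,2)='.' (+4 fires, +7 burnt)
Step 7: cell (4,2)='.' (+1 fires, +4 burnt)
Step 8: cell (4,2)='.' (+0 fires, +1 burnt)
  fire out at step 8

4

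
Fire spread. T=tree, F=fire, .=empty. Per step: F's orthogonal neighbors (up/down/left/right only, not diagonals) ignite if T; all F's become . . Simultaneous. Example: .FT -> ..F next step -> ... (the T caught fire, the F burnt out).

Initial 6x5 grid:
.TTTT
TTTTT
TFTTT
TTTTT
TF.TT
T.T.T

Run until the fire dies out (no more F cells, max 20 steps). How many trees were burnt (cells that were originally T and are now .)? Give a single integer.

Step 1: +5 fires, +2 burnt (F count now 5)
Step 2: +7 fires, +5 burnt (F count now 7)
Step 3: +4 fires, +7 burnt (F count now 4)
Step 4: +4 fires, +4 burnt (F count now 4)
Step 5: +2 fires, +4 burnt (F count now 2)
Step 6: +1 fires, +2 burnt (F count now 1)
Step 7: +0 fires, +1 burnt (F count now 0)
Fire out after step 7
Initially T: 24, now '.': 29
Total burnt (originally-T cells now '.'): 23

Answer: 23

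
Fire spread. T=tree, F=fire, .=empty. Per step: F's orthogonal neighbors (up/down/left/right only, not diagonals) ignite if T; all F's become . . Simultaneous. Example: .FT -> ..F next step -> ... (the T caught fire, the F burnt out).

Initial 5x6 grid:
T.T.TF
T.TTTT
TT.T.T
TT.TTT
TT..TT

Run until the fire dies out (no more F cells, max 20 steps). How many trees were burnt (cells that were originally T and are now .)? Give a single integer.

Step 1: +2 fires, +1 burnt (F count now 2)
Step 2: +2 fires, +2 burnt (F count now 2)
Step 3: +2 fires, +2 burnt (F count now 2)
Step 4: +4 fires, +2 burnt (F count now 4)
Step 5: +3 fires, +4 burnt (F count now 3)
Step 6: +0 fires, +3 burnt (F count now 0)
Fire out after step 6
Initially T: 21, now '.': 22
Total burnt (originally-T cells now '.'): 13

Answer: 13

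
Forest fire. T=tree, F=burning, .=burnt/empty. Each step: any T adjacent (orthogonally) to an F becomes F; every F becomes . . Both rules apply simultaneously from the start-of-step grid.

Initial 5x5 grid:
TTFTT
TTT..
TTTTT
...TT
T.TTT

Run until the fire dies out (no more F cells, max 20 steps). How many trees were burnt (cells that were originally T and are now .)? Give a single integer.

Answer: 17

Derivation:
Step 1: +3 fires, +1 burnt (F count now 3)
Step 2: +4 fires, +3 burnt (F count now 4)
Step 3: +3 fires, +4 burnt (F count now 3)
Step 4: +3 fires, +3 burnt (F count now 3)
Step 5: +2 fires, +3 burnt (F count now 2)
Step 6: +2 fires, +2 burnt (F count now 2)
Step 7: +0 fires, +2 burnt (F count now 0)
Fire out after step 7
Initially T: 18, now '.': 24
Total burnt (originally-T cells now '.'): 17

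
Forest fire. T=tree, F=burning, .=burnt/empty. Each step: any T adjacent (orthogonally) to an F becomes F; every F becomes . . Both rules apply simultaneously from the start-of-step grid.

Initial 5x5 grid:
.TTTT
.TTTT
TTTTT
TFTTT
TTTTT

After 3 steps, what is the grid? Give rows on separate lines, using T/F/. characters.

Step 1: 4 trees catch fire, 1 burn out
  .TTTT
  .TTTT
  TFTTT
  F.FTT
  TFTTT
Step 2: 6 trees catch fire, 4 burn out
  .TTTT
  .FTTT
  F.FTT
  ...FT
  F.FTT
Step 3: 5 trees catch fire, 6 burn out
  .FTTT
  ..FTT
  ...FT
  ....F
  ...FT

.FTTT
..FTT
...FT
....F
...FT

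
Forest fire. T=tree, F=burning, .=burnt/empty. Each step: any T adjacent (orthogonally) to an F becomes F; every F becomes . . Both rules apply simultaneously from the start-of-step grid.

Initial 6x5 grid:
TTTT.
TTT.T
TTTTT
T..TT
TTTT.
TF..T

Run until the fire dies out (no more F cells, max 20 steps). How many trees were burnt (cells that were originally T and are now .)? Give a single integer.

Answer: 21

Derivation:
Step 1: +2 fires, +1 burnt (F count now 2)
Step 2: +2 fires, +2 burnt (F count now 2)
Step 3: +2 fires, +2 burnt (F count now 2)
Step 4: +2 fires, +2 burnt (F count now 2)
Step 5: +4 fires, +2 burnt (F count now 4)
Step 6: +4 fires, +4 burnt (F count now 4)
Step 7: +3 fires, +4 burnt (F count now 3)
Step 8: +1 fires, +3 burnt (F count now 1)
Step 9: +1 fires, +1 burnt (F count now 1)
Step 10: +0 fires, +1 burnt (F count now 0)
Fire out after step 10
Initially T: 22, now '.': 29
Total burnt (originally-T cells now '.'): 21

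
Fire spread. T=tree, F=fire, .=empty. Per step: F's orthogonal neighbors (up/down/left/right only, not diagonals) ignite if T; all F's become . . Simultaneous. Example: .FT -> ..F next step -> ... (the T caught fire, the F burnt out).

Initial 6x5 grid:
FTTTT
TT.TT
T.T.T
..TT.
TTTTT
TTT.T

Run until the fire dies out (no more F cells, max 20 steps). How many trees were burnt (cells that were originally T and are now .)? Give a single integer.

Answer: 10

Derivation:
Step 1: +2 fires, +1 burnt (F count now 2)
Step 2: +3 fires, +2 burnt (F count now 3)
Step 3: +1 fires, +3 burnt (F count now 1)
Step 4: +2 fires, +1 burnt (F count now 2)
Step 5: +1 fires, +2 burnt (F count now 1)
Step 6: +1 fires, +1 burnt (F count now 1)
Step 7: +0 fires, +1 burnt (F count now 0)
Fire out after step 7
Initially T: 22, now '.': 18
Total burnt (originally-T cells now '.'): 10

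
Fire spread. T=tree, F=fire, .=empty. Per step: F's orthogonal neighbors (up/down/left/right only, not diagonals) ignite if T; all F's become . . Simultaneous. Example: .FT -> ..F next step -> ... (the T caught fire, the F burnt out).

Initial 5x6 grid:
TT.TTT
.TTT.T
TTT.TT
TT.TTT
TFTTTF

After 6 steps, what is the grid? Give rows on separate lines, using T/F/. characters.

Step 1: 5 trees catch fire, 2 burn out
  TT.TTT
  .TTT.T
  TTT.TT
  TF.TTF
  F.FTF.
Step 2: 5 trees catch fire, 5 burn out
  TT.TTT
  .TTT.T
  TFT.TF
  F..TF.
  ...F..
Step 3: 6 trees catch fire, 5 burn out
  TT.TTT
  .FTT.F
  F.F.F.
  ...F..
  ......
Step 4: 3 trees catch fire, 6 burn out
  TF.TTF
  ..FT..
  ......
  ......
  ......
Step 5: 3 trees catch fire, 3 burn out
  F..TF.
  ...F..
  ......
  ......
  ......
Step 6: 1 trees catch fire, 3 burn out
  ...F..
  ......
  ......
  ......
  ......

...F..
......
......
......
......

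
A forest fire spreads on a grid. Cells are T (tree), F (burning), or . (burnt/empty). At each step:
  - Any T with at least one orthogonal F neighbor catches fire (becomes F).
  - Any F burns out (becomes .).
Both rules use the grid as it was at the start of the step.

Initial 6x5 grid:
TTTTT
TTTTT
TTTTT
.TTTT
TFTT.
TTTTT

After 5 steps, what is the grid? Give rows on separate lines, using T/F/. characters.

Step 1: 4 trees catch fire, 1 burn out
  TTTTT
  TTTTT
  TTTTT
  .FTTT
  F.FT.
  TFTTT
Step 2: 5 trees catch fire, 4 burn out
  TTTTT
  TTTTT
  TFTTT
  ..FTT
  ...F.
  F.FTT
Step 3: 5 trees catch fire, 5 burn out
  TTTTT
  TFTTT
  F.FTT
  ...FT
  .....
  ...FT
Step 4: 6 trees catch fire, 5 burn out
  TFTTT
  F.FTT
  ...FT
  ....F
  .....
  ....F
Step 5: 4 trees catch fire, 6 burn out
  F.FTT
  ...FT
  ....F
  .....
  .....
  .....

F.FTT
...FT
....F
.....
.....
.....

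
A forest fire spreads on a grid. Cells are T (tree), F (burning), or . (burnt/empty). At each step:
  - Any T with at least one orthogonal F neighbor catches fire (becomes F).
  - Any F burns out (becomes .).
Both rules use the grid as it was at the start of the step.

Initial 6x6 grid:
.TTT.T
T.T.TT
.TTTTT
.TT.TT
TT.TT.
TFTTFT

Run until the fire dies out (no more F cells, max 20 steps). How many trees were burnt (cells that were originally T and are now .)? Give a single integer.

Step 1: +6 fires, +2 burnt (F count now 6)
Step 2: +4 fires, +6 burnt (F count now 4)
Step 3: +4 fires, +4 burnt (F count now 4)
Step 4: +4 fires, +4 burnt (F count now 4)
Step 5: +2 fires, +4 burnt (F count now 2)
Step 6: +2 fires, +2 burnt (F count now 2)
Step 7: +2 fires, +2 burnt (F count now 2)
Step 8: +0 fires, +2 burnt (F count now 0)
Fire out after step 8
Initially T: 25, now '.': 35
Total burnt (originally-T cells now '.'): 24

Answer: 24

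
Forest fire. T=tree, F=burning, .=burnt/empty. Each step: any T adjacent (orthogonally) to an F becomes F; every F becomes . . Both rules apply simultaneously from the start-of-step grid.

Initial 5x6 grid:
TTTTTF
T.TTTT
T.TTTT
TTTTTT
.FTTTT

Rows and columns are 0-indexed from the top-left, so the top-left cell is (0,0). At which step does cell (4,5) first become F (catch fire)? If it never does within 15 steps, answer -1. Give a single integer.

Step 1: cell (4,5)='T' (+4 fires, +2 burnt)
Step 2: cell (4,5)='T' (+6 fires, +4 burnt)
Step 3: cell (4,5)='T' (+8 fires, +6 burnt)
Step 4: cell (4,5)='F' (+6 fires, +8 burnt)
  -> target ignites at step 4
Step 5: cell (4,5)='.' (+1 fires, +6 burnt)
Step 6: cell (4,5)='.' (+0 fires, +1 burnt)
  fire out at step 6

4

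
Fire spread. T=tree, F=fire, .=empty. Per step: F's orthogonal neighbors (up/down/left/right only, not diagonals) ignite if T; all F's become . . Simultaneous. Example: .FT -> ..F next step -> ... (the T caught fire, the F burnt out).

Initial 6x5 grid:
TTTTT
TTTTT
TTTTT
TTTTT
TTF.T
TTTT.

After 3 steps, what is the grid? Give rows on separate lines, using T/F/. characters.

Step 1: 3 trees catch fire, 1 burn out
  TTTTT
  TTTTT
  TTTTT
  TTFTT
  TF..T
  TTFT.
Step 2: 6 trees catch fire, 3 burn out
  TTTTT
  TTTTT
  TTFTT
  TF.FT
  F...T
  TF.F.
Step 3: 6 trees catch fire, 6 burn out
  TTTTT
  TTFTT
  TF.FT
  F...F
  ....T
  F....

TTTTT
TTFTT
TF.FT
F...F
....T
F....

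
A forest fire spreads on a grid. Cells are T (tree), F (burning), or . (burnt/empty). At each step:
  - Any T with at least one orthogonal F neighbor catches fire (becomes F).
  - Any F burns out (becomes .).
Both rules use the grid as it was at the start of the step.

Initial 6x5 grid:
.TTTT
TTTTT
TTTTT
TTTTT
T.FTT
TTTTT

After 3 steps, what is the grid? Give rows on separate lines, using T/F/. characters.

Step 1: 3 trees catch fire, 1 burn out
  .TTTT
  TTTTT
  TTTTT
  TTFTT
  T..FT
  TTFTT
Step 2: 6 trees catch fire, 3 burn out
  .TTTT
  TTTTT
  TTFTT
  TF.FT
  T...F
  TF.FT
Step 3: 7 trees catch fire, 6 burn out
  .TTTT
  TTFTT
  TF.FT
  F...F
  T....
  F...F

.TTTT
TTFTT
TF.FT
F...F
T....
F...F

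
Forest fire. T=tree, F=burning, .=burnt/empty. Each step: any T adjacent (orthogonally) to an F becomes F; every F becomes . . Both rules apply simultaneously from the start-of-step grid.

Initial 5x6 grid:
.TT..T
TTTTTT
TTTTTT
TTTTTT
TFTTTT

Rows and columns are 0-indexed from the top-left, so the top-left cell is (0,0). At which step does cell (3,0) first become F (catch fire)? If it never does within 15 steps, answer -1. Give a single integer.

Step 1: cell (3,0)='T' (+3 fires, +1 burnt)
Step 2: cell (3,0)='F' (+4 fires, +3 burnt)
  -> target ignites at step 2
Step 3: cell (3,0)='.' (+5 fires, +4 burnt)
Step 4: cell (3,0)='.' (+6 fires, +5 burnt)
Step 5: cell (3,0)='.' (+4 fires, +6 burnt)
Step 6: cell (3,0)='.' (+2 fires, +4 burnt)
Step 7: cell (3,0)='.' (+1 fires, +2 burnt)
Step 8: cell (3,0)='.' (+1 fires, +1 burnt)
Step 9: cell (3,0)='.' (+0 fires, +1 burnt)
  fire out at step 9

2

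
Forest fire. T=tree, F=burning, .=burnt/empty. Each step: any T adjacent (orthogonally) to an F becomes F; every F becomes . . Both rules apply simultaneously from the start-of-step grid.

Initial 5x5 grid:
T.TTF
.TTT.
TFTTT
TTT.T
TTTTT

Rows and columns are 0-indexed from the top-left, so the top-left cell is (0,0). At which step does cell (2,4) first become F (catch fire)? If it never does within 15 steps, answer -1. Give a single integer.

Step 1: cell (2,4)='T' (+5 fires, +2 burnt)
Step 2: cell (2,4)='T' (+7 fires, +5 burnt)
Step 3: cell (2,4)='F' (+3 fires, +7 burnt)
  -> target ignites at step 3
Step 4: cell (2,4)='.' (+2 fires, +3 burnt)
Step 5: cell (2,4)='.' (+1 fires, +2 burnt)
Step 6: cell (2,4)='.' (+0 fires, +1 burnt)
  fire out at step 6

3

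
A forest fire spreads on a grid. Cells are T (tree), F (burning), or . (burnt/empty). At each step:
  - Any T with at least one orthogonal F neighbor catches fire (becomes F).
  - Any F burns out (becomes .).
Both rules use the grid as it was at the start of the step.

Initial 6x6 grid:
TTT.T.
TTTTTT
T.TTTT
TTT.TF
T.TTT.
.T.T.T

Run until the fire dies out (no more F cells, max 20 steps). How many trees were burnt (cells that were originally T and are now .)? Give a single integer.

Step 1: +2 fires, +1 burnt (F count now 2)
Step 2: +3 fires, +2 burnt (F count now 3)
Step 3: +3 fires, +3 burnt (F count now 3)
Step 4: +5 fires, +3 burnt (F count now 5)
Step 5: +2 fires, +5 burnt (F count now 2)
Step 6: +3 fires, +2 burnt (F count now 3)
Step 7: +3 fires, +3 burnt (F count now 3)
Step 8: +3 fires, +3 burnt (F count now 3)
Step 9: +0 fires, +3 burnt (F count now 0)
Fire out after step 9
Initially T: 26, now '.': 34
Total burnt (originally-T cells now '.'): 24

Answer: 24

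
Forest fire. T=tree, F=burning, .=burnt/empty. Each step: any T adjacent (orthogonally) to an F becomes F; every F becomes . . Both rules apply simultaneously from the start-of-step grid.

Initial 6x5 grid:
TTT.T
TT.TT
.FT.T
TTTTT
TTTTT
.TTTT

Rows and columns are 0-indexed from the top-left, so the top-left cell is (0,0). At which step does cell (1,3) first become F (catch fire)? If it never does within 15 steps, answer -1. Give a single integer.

Step 1: cell (1,3)='T' (+3 fires, +1 burnt)
Step 2: cell (1,3)='T' (+5 fires, +3 burnt)
Step 3: cell (1,3)='T' (+6 fires, +5 burnt)
Step 4: cell (1,3)='T' (+3 fires, +6 burnt)
Step 5: cell (1,3)='T' (+3 fires, +3 burnt)
Step 6: cell (1,3)='T' (+2 fires, +3 burnt)
Step 7: cell (1,3)='F' (+2 fires, +2 burnt)
  -> target ignites at step 7
Step 8: cell (1,3)='.' (+0 fires, +2 burnt)
  fire out at step 8

7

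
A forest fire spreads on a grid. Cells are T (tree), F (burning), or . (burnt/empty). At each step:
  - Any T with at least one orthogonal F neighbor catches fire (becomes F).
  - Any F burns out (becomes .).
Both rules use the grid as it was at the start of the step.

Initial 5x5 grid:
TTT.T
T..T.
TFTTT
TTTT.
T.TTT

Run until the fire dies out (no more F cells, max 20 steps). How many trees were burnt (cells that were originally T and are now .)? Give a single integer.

Answer: 17

Derivation:
Step 1: +3 fires, +1 burnt (F count now 3)
Step 2: +4 fires, +3 burnt (F count now 4)
Step 3: +6 fires, +4 burnt (F count now 6)
Step 4: +2 fires, +6 burnt (F count now 2)
Step 5: +2 fires, +2 burnt (F count now 2)
Step 6: +0 fires, +2 burnt (F count now 0)
Fire out after step 6
Initially T: 18, now '.': 24
Total burnt (originally-T cells now '.'): 17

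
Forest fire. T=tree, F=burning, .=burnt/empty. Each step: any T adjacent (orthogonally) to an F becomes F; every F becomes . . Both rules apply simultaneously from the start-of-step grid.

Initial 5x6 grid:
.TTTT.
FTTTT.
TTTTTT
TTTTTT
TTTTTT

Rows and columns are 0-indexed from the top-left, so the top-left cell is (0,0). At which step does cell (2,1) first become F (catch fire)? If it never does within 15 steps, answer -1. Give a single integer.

Step 1: cell (2,1)='T' (+2 fires, +1 burnt)
Step 2: cell (2,1)='F' (+4 fires, +2 burnt)
  -> target ignites at step 2
Step 3: cell (2,1)='.' (+5 fires, +4 burnt)
Step 4: cell (2,1)='.' (+5 fires, +5 burnt)
Step 5: cell (2,1)='.' (+4 fires, +5 burnt)
Step 6: cell (2,1)='.' (+3 fires, +4 burnt)
Step 7: cell (2,1)='.' (+2 fires, +3 burnt)
Step 8: cell (2,1)='.' (+1 fires, +2 burnt)
Step 9: cell (2,1)='.' (+0 fires, +1 burnt)
  fire out at step 9

2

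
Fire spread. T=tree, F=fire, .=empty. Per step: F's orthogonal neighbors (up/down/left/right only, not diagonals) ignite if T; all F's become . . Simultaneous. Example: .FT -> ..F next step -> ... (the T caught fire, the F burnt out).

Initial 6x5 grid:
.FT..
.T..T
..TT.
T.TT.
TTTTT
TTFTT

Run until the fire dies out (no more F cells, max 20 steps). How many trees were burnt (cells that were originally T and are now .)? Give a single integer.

Answer: 16

Derivation:
Step 1: +5 fires, +2 burnt (F count now 5)
Step 2: +5 fires, +5 burnt (F count now 5)
Step 3: +4 fires, +5 burnt (F count now 4)
Step 4: +2 fires, +4 burnt (F count now 2)
Step 5: +0 fires, +2 burnt (F count now 0)
Fire out after step 5
Initially T: 17, now '.': 29
Total burnt (originally-T cells now '.'): 16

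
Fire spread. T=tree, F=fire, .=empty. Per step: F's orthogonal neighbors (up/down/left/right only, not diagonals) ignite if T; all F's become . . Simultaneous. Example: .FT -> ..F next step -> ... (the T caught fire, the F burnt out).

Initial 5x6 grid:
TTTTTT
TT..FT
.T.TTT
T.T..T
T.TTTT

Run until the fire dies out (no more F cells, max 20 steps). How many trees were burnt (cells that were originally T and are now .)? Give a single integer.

Step 1: +3 fires, +1 burnt (F count now 3)
Step 2: +4 fires, +3 burnt (F count now 4)
Step 3: +2 fires, +4 burnt (F count now 2)
Step 4: +2 fires, +2 burnt (F count now 2)
Step 5: +3 fires, +2 burnt (F count now 3)
Step 6: +3 fires, +3 burnt (F count now 3)
Step 7: +1 fires, +3 burnt (F count now 1)
Step 8: +1 fires, +1 burnt (F count now 1)
Step 9: +0 fires, +1 burnt (F count now 0)
Fire out after step 9
Initially T: 21, now '.': 28
Total burnt (originally-T cells now '.'): 19

Answer: 19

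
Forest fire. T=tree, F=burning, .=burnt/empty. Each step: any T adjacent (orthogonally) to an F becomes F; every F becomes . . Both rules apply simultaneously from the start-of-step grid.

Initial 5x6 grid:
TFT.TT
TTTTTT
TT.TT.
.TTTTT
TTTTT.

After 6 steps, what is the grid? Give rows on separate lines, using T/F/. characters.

Step 1: 3 trees catch fire, 1 burn out
  F.F.TT
  TFTTTT
  TT.TT.
  .TTTTT
  TTTTT.
Step 2: 3 trees catch fire, 3 burn out
  ....TT
  F.FTTT
  TF.TT.
  .TTTTT
  TTTTT.
Step 3: 3 trees catch fire, 3 burn out
  ....TT
  ...FTT
  F..TT.
  .FTTTT
  TTTTT.
Step 4: 4 trees catch fire, 3 burn out
  ....TT
  ....FT
  ...FT.
  ..FTTT
  TFTTT.
Step 5: 6 trees catch fire, 4 burn out
  ....FT
  .....F
  ....F.
  ...FTT
  F.FTT.
Step 6: 3 trees catch fire, 6 burn out
  .....F
  ......
  ......
  ....FT
  ...FT.

.....F
......
......
....FT
...FT.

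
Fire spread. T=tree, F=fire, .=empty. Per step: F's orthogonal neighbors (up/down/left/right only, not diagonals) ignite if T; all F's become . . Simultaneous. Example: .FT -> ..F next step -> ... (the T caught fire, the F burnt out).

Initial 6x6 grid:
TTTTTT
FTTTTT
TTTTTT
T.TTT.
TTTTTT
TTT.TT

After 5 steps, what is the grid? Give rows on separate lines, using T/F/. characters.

Step 1: 3 trees catch fire, 1 burn out
  FTTTTT
  .FTTTT
  FTTTTT
  T.TTT.
  TTTTTT
  TTT.TT
Step 2: 4 trees catch fire, 3 burn out
  .FTTTT
  ..FTTT
  .FTTTT
  F.TTT.
  TTTTTT
  TTT.TT
Step 3: 4 trees catch fire, 4 burn out
  ..FTTT
  ...FTT
  ..FTTT
  ..TTT.
  FTTTTT
  TTT.TT
Step 4: 6 trees catch fire, 4 burn out
  ...FTT
  ....FT
  ...FTT
  ..FTT.
  .FTTTT
  FTT.TT
Step 5: 6 trees catch fire, 6 burn out
  ....FT
  .....F
  ....FT
  ...FT.
  ..FTTT
  .FT.TT

....FT
.....F
....FT
...FT.
..FTTT
.FT.TT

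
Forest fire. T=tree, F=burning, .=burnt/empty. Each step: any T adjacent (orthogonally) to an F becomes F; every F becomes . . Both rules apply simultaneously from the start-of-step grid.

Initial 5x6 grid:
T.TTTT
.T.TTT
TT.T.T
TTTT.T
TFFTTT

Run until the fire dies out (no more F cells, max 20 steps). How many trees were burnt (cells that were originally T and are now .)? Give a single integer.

Step 1: +4 fires, +2 burnt (F count now 4)
Step 2: +4 fires, +4 burnt (F count now 4)
Step 3: +4 fires, +4 burnt (F count now 4)
Step 4: +2 fires, +4 burnt (F count now 2)
Step 5: +3 fires, +2 burnt (F count now 3)
Step 6: +3 fires, +3 burnt (F count now 3)
Step 7: +1 fires, +3 burnt (F count now 1)
Step 8: +0 fires, +1 burnt (F count now 0)
Fire out after step 8
Initially T: 22, now '.': 29
Total burnt (originally-T cells now '.'): 21

Answer: 21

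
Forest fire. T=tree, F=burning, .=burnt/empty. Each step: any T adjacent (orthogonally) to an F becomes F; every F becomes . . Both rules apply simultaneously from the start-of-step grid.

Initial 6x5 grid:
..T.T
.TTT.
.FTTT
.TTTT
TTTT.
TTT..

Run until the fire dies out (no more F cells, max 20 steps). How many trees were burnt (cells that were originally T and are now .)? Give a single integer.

Step 1: +3 fires, +1 burnt (F count now 3)
Step 2: +4 fires, +3 burnt (F count now 4)
Step 3: +7 fires, +4 burnt (F count now 7)
Step 4: +4 fires, +7 burnt (F count now 4)
Step 5: +0 fires, +4 burnt (F count now 0)
Fire out after step 5
Initially T: 19, now '.': 29
Total burnt (originally-T cells now '.'): 18

Answer: 18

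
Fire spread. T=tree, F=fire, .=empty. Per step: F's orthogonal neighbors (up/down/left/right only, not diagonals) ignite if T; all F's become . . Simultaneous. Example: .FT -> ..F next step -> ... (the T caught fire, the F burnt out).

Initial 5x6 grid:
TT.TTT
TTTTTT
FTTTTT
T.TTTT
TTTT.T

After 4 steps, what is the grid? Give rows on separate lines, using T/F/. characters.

Step 1: 3 trees catch fire, 1 burn out
  TT.TTT
  FTTTTT
  .FTTTT
  F.TTTT
  TTTT.T
Step 2: 4 trees catch fire, 3 burn out
  FT.TTT
  .FTTTT
  ..FTTT
  ..TTTT
  FTTT.T
Step 3: 5 trees catch fire, 4 burn out
  .F.TTT
  ..FTTT
  ...FTT
  ..FTTT
  .FTT.T
Step 4: 4 trees catch fire, 5 burn out
  ...TTT
  ...FTT
  ....FT
  ...FTT
  ..FT.T

...TTT
...FTT
....FT
...FTT
..FT.T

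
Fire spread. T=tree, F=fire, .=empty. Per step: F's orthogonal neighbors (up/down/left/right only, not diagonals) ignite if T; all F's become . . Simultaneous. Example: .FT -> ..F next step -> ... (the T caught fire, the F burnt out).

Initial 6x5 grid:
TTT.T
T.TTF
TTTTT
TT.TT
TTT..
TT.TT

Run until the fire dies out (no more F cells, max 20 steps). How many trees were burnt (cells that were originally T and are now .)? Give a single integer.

Step 1: +3 fires, +1 burnt (F count now 3)
Step 2: +3 fires, +3 burnt (F count now 3)
Step 3: +3 fires, +3 burnt (F count now 3)
Step 4: +2 fires, +3 burnt (F count now 2)
Step 5: +3 fires, +2 burnt (F count now 3)
Step 6: +3 fires, +3 burnt (F count now 3)
Step 7: +3 fires, +3 burnt (F count now 3)
Step 8: +1 fires, +3 burnt (F count now 1)
Step 9: +0 fires, +1 burnt (F count now 0)
Fire out after step 9
Initially T: 23, now '.': 28
Total burnt (originally-T cells now '.'): 21

Answer: 21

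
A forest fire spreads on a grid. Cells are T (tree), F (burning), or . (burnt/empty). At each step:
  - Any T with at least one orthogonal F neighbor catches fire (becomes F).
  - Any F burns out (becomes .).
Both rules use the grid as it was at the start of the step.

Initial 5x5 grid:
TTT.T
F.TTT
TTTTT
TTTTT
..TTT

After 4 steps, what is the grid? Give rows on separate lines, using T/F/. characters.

Step 1: 2 trees catch fire, 1 burn out
  FTT.T
  ..TTT
  FTTTT
  TTTTT
  ..TTT
Step 2: 3 trees catch fire, 2 burn out
  .FT.T
  ..TTT
  .FTTT
  FTTTT
  ..TTT
Step 3: 3 trees catch fire, 3 burn out
  ..F.T
  ..TTT
  ..FTT
  .FTTT
  ..TTT
Step 4: 3 trees catch fire, 3 burn out
  ....T
  ..FTT
  ...FT
  ..FTT
  ..TTT

....T
..FTT
...FT
..FTT
..TTT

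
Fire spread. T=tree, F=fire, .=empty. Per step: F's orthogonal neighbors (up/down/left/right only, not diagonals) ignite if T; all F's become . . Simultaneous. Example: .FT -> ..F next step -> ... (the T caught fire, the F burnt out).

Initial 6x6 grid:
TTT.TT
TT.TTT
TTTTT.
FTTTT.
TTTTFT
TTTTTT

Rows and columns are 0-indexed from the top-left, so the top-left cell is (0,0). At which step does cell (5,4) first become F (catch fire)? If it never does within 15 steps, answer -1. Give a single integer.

Step 1: cell (5,4)='F' (+7 fires, +2 burnt)
  -> target ignites at step 1
Step 2: cell (5,4)='.' (+10 fires, +7 burnt)
Step 3: cell (5,4)='.' (+7 fires, +10 burnt)
Step 4: cell (5,4)='.' (+4 fires, +7 burnt)
Step 5: cell (5,4)='.' (+2 fires, +4 burnt)
Step 6: cell (5,4)='.' (+0 fires, +2 burnt)
  fire out at step 6

1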